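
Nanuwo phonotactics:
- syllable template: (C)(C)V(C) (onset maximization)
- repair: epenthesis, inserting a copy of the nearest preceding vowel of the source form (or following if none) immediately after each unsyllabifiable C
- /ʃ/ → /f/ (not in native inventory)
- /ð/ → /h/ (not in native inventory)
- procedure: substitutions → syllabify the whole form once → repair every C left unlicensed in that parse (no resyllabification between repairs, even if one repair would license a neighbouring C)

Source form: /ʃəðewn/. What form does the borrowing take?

Substitution: /ʃ/ → /f/, /ð/ → /h/, giving /fəhewn/.
Syllabifying with onset maximization leaves /n/ stranded (at most one coda consonant is licensed; onsets may contain at most 2 consonants).
Inserting the epenthetic vowel yields /n/ → /ne/.

fəhewne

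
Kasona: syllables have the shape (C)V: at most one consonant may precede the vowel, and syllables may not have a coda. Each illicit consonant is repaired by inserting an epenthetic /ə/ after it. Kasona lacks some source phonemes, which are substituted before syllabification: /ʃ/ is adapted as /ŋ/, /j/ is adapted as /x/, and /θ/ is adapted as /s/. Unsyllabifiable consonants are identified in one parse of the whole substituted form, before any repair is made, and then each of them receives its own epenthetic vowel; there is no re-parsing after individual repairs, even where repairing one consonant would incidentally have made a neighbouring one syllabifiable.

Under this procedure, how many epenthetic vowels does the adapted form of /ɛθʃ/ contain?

2

After substitution the input is /ɛsŋ/.
The unsyllabifiable consonants are /s/, /ŋ/; each receives one epenthetic vowel.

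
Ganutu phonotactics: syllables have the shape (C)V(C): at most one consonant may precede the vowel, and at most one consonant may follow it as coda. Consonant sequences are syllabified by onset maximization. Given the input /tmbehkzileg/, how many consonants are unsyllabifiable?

3

The consonants /t/, /m/, /k/ cannot be parsed into a legal (C)V(C) syllable (at most one coda consonant is licensed; onsets are limited to one consonant).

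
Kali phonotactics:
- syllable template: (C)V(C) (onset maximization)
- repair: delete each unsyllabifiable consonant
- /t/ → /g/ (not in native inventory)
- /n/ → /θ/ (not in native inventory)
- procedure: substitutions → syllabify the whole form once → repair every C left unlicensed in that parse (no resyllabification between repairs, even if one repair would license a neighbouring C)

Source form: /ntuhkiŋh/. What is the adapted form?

Substitution: /n/ → /θ/, /t/ → /g/, giving /θguhkiŋh/.
Syllabifying with onset maximization leaves /θ/, /h/ stranded (at most one coda consonant is licensed; onsets are limited to one consonant).
Deleting the stranded consonants removes /θ/, /h/.

guhkiŋ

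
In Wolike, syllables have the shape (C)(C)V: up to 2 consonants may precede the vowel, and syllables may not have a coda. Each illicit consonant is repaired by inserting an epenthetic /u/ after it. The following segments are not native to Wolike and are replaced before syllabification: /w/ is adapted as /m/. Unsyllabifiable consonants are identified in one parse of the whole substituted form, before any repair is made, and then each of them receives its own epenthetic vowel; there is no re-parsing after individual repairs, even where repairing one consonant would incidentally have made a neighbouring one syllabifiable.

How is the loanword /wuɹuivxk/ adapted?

Substitution: /w/ → /m/, giving /muɹuivxk/.
Syllabifying with onset maximization leaves /v/, /x/, /k/ stranded (no codas are permitted; onsets may contain at most 2 consonants).
Inserting the epenthetic vowel yields /v/ → /vu/, /x/ → /xu/, /k/ → /ku/.

muɹuivuxuku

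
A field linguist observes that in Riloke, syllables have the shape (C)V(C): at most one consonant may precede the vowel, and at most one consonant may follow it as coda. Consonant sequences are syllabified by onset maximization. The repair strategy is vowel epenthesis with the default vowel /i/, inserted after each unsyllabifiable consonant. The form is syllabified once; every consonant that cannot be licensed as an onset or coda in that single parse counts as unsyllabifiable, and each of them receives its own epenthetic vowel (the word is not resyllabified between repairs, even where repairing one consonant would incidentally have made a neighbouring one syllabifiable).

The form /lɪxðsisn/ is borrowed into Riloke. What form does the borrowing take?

lɪxðisisni

Under (C)V(C), the unsyllabifiable consonants are /ð/, /n/ (at most one coda consonant is licensed; onsets are limited to one consonant).
Epenthesis after each stranded consonant: /ð/ → /ði/, /n/ → /ni/.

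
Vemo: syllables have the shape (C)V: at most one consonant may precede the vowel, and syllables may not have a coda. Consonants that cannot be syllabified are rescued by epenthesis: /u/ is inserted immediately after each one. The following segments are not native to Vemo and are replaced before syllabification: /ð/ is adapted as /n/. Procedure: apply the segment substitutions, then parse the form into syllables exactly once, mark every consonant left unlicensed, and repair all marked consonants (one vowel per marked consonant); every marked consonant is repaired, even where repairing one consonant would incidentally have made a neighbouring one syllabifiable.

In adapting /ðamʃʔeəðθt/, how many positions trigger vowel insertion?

5

After substitution the input is /namʃʔeənθt/.
The unsyllabifiable consonants are /m/, /ʃ/, /n/, /θ/, /t/; each receives one epenthetic vowel.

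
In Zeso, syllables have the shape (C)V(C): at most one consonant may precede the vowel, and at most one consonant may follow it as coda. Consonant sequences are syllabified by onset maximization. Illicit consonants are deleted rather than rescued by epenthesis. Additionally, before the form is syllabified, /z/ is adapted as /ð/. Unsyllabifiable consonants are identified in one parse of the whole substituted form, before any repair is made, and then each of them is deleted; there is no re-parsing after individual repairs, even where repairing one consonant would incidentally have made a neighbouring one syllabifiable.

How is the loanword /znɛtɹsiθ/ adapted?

Substitution: /z/ → /ð/, giving /ðnɛtɹsiθ/.
Under (C)V(C), the unsyllabifiable consonants are /ð/, /ɹ/ (at most one coda consonant is licensed; onsets are limited to one consonant).
Deletion applies to /ð/, /ɹ/.

nɛtsiθ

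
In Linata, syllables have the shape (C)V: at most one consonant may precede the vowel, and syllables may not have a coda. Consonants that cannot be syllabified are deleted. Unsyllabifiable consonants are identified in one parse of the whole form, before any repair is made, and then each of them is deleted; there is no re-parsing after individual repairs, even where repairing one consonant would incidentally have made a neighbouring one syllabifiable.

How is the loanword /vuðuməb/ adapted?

The consonants /b/ cannot be parsed into a legal (C)V syllable (no codas are permitted; onsets are limited to one consonant).
Each unlicensed consonant is deleted: /b/.

vuðumə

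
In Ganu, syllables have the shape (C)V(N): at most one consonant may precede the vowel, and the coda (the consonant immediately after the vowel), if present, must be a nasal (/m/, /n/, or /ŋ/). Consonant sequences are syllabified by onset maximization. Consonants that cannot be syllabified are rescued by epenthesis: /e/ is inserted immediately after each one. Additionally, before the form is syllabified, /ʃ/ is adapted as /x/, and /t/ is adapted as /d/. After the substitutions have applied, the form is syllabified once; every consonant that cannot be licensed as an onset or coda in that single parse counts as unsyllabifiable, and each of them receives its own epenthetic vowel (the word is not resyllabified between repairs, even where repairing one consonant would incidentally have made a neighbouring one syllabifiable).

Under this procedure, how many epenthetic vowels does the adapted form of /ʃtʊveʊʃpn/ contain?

4

After substitution the input is /xdʊveʊxpn/.
The unsyllabifiable consonants are /x/, /x/, /p/, /n/; each receives one epenthetic vowel.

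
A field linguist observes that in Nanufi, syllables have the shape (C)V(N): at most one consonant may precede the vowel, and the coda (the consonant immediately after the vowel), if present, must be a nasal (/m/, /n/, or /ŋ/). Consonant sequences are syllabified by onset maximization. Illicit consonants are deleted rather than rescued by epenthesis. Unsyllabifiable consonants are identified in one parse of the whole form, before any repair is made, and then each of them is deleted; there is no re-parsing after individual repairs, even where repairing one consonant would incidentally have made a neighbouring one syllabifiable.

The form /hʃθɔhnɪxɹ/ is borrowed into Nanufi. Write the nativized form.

θɔnɪ

Syllabifying with onset maximization leaves /h/, /ʃ/, /h/, /x/, /ɹ/ stranded (only a nasal (/m/, /n/, or /ŋ/) is licensed in coda position; onsets are limited to one consonant).
Each unlicensed consonant is deleted: /h/, /ʃ/, /h/, /x/, /ɹ/.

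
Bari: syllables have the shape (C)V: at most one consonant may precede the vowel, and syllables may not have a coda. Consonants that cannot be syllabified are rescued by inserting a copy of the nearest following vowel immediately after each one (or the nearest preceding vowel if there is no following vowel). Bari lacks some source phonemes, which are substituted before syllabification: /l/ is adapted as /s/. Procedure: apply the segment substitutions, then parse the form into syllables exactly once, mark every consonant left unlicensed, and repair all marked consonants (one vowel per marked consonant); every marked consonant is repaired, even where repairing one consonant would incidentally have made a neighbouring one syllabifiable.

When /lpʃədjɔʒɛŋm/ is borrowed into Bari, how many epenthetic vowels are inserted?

5

After substitution the input is /spʃədjɔʒɛŋm/.
The unsyllabifiable consonants are /s/, /p/, /d/, /ŋ/, /m/; each receives one epenthetic vowel.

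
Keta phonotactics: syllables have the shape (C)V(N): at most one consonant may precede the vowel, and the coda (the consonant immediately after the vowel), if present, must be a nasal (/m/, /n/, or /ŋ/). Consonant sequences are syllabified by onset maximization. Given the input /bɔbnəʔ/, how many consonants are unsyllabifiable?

2

The consonants /b/, /ʔ/ cannot be parsed into a legal (C)V(N) syllable (only a nasal (/m/, /n/, or /ŋ/) is licensed in coda position; onsets are limited to one consonant).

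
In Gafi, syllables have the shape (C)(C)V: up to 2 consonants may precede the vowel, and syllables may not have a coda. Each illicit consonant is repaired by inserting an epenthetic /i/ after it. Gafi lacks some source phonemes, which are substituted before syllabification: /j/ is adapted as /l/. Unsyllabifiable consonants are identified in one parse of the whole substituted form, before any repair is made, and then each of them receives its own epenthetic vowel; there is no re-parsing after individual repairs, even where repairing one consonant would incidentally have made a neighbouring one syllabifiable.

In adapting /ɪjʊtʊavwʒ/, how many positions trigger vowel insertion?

After substitution the input is /ɪlʊtʊavwʒ/.
The unsyllabifiable consonants are /v/, /w/, /ʒ/; each receives one epenthetic vowel.

3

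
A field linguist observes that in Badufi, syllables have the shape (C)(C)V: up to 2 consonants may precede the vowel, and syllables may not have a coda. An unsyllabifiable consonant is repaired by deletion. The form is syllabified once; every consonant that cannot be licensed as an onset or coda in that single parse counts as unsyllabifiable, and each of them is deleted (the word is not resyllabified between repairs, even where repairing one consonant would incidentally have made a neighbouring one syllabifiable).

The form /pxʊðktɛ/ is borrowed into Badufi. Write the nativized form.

Syllabifying with onset maximization leaves /ð/ stranded (no codas are permitted; onsets may contain at most 2 consonants).
Deleting the stranded consonants removes /ð/.

pxʊktɛ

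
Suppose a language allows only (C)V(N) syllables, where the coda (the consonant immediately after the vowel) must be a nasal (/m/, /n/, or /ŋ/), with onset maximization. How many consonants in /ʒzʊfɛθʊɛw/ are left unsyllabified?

2

Syllabifying with onset maximization leaves /ʒ/, /w/ stranded (only a nasal (/m/, /n/, or /ŋ/) is licensed in coda position; onsets are limited to one consonant).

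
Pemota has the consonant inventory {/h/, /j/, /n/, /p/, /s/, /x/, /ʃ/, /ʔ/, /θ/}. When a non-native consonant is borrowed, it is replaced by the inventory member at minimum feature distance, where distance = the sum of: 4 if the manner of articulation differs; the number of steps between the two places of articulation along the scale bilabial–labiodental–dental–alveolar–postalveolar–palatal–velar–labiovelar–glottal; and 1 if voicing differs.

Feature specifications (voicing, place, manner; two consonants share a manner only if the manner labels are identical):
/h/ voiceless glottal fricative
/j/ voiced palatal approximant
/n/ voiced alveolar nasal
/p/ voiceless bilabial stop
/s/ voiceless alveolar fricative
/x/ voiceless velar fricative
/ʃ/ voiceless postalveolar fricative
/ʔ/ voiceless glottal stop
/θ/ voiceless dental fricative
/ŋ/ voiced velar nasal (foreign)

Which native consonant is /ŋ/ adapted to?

/n/ is closest: same manner (nasal), place distance 3 (velar→alveolar), same voicing; total 3. Next closest is /j/ at distance 5.

n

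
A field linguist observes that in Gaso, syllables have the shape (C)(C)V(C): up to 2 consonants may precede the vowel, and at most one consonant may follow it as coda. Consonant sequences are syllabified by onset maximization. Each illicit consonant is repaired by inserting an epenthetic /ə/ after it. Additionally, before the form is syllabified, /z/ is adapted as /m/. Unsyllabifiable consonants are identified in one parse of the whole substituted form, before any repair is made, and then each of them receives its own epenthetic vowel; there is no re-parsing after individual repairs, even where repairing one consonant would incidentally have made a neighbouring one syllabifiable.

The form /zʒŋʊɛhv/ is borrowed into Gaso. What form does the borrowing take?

Substitution: /z/ → /m/, giving /mʒŋʊɛhv/.
Under (C)(C)V(C), the unsyllabifiable consonants are /m/, /v/ (at most one coda consonant is licensed; onsets may contain at most 2 consonants).
Epenthesis after each stranded consonant: /m/ → /mə/, /v/ → /və/.

məʒŋʊɛhvə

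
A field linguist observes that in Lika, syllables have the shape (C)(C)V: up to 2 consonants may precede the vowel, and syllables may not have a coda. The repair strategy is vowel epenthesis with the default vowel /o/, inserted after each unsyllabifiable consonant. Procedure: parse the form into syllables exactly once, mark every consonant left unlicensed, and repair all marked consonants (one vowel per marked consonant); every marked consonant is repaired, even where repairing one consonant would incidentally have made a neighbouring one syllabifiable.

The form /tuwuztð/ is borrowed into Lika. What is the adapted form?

Syllabifying with onset maximization leaves /z/, /t/, /ð/ stranded (no codas are permitted; onsets may contain at most 2 consonants).
Inserting the epenthetic vowel yields /z/ → /zo/, /t/ → /to/, /ð/ → /ðo/.

tuwuzotoðo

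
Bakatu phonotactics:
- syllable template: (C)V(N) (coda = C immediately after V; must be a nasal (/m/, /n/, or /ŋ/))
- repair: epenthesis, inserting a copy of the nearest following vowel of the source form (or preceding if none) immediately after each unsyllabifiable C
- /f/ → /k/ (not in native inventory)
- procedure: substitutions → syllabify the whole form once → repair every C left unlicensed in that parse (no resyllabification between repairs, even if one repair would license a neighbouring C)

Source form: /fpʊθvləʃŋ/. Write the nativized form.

kʊpʊθəvələʃəŋə

Substitution: /f/ → /k/, giving /kpʊθvləʃŋ/.
The consonants /k/, /θ/, /v/, /ʃ/, /ŋ/ cannot be parsed into a legal (C)V(N) syllable (only a nasal (/m/, /n/, or /ŋ/) is licensed in coda position; onsets are limited to one consonant).
Epenthesis after each stranded consonant: /k/ → /kʊ/, /θ/ → /θə/, /v/ → /və/, /ʃ/ → /ʃə/, /ŋ/ → /ŋə/.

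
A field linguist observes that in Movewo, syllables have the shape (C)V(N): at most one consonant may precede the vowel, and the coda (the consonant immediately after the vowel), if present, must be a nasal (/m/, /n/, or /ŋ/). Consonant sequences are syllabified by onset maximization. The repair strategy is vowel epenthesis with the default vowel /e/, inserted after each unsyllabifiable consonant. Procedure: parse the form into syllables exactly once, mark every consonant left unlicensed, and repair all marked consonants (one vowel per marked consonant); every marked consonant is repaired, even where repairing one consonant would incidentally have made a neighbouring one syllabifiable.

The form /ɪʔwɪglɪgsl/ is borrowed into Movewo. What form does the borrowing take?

ɪʔewɪgelɪgesele

Syllabifying with onset maximization leaves /ʔ/, /g/, /g/, /s/, /l/ stranded (only a nasal (/m/, /n/, or /ŋ/) is licensed in coda position; onsets are limited to one consonant).
Each unlicensed consonant becomes the onset of a new syllable: /ʔ/ → /ʔe/, /g/ → /ge/, /g/ → /ge/, /s/ → /se/, /l/ → /le/.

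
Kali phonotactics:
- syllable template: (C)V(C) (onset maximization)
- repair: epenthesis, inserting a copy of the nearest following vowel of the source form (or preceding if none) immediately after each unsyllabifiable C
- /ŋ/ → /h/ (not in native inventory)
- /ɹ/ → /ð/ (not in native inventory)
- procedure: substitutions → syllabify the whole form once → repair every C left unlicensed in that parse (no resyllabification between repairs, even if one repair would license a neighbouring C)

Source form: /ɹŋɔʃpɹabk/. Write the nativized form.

Substitution: /ɹ/ → /ð/, /ŋ/ → /h/, giving /ðhɔʃpðabk/.
Under (C)V(C), the unsyllabifiable consonants are /ð/, /p/, /k/ (at most one coda consonant is licensed; onsets are limited to one consonant).
Inserting the epenthetic vowel yields /ð/ → /ðɔ/, /p/ → /pa/, /k/ → /ka/.

ðɔhɔʃpaðabka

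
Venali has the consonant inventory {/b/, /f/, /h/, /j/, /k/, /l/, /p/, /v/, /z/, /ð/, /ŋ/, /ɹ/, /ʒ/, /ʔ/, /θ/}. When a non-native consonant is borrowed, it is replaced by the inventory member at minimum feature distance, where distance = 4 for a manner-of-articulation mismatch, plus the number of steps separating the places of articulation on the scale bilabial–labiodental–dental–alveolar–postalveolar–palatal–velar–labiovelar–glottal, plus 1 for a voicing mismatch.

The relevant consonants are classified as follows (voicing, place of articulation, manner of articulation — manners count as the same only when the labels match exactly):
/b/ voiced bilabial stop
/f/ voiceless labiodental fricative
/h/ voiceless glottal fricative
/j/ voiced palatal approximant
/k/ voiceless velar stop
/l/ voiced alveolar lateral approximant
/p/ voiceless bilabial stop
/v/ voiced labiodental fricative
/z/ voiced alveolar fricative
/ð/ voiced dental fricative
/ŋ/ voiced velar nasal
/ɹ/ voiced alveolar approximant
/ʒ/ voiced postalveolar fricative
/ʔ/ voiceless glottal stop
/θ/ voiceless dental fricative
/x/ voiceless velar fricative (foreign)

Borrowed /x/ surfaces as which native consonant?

h

/h/ is closest: same manner (fricative), place distance 2 (velar→glottal), same voicing; total 2. Next closest is /ʒ/ at distance 3.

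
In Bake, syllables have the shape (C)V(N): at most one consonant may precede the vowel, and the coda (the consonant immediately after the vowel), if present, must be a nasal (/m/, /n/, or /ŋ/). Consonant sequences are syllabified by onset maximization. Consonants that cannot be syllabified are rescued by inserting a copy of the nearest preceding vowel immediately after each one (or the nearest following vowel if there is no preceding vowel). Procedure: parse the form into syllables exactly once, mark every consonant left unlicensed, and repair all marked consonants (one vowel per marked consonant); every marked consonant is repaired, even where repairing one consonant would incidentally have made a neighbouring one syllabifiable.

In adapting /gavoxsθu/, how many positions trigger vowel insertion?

The unsyllabifiable consonants are /x/, /s/; each receives one epenthetic vowel.

2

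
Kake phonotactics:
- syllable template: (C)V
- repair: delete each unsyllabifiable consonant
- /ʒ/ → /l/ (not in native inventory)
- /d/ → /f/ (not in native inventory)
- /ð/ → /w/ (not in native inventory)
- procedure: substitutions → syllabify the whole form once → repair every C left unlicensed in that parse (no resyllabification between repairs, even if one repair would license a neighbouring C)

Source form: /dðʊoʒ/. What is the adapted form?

wʊo

Substitution: /d/ → /f/, /ð/ → /w/, /ʒ/ → /l/, giving /fwʊol/.
The consonants /f/, /l/ cannot be parsed into a legal (C)V syllable (no codas are permitted; onsets are limited to one consonant).
Deletion applies to /f/, /l/.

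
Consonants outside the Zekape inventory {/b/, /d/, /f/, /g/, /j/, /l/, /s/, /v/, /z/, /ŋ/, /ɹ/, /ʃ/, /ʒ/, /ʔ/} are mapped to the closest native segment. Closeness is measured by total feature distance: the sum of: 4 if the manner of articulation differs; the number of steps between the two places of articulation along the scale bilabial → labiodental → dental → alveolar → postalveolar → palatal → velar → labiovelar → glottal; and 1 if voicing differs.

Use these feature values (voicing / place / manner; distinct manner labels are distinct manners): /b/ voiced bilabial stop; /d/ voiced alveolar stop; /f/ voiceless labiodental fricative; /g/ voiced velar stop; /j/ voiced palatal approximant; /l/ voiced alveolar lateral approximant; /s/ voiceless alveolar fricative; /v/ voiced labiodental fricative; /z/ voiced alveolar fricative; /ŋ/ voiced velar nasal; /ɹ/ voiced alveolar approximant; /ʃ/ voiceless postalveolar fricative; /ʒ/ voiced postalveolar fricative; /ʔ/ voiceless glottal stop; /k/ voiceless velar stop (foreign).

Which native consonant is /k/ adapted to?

g

/g/ is closest: same manner (stop), place distance 0 (velar→velar), voicing differs (+1); total 1. Next closest is /ʔ/ at distance 2.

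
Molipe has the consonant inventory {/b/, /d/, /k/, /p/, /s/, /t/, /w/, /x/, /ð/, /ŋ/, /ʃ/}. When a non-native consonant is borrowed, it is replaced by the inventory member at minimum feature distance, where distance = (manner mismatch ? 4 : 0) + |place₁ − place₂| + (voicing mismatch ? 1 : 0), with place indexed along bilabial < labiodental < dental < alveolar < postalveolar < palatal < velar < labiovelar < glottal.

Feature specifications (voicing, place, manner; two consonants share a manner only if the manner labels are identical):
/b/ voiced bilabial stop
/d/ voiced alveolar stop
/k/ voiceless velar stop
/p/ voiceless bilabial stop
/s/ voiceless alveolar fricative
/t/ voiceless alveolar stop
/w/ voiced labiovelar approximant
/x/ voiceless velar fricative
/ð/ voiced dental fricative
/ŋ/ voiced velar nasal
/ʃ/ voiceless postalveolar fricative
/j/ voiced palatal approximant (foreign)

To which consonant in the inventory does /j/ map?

w

/w/ is closest: same manner (approximant), place distance 2 (palatal→labiovelar), same voicing; total 2. Next closest is /ŋ/ at distance 5.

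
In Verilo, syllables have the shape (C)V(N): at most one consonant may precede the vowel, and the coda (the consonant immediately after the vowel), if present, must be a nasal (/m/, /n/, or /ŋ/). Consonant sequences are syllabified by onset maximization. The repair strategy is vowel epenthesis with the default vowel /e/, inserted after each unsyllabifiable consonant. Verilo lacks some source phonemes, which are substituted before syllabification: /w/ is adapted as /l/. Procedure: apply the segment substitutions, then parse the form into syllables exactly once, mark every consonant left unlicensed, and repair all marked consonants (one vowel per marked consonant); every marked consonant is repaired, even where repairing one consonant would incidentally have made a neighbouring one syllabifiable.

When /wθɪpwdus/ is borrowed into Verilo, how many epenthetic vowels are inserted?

After substitution the input is /lθɪpldus/.
The unsyllabifiable consonants are /l/, /p/, /l/, /s/; each receives one epenthetic vowel.

4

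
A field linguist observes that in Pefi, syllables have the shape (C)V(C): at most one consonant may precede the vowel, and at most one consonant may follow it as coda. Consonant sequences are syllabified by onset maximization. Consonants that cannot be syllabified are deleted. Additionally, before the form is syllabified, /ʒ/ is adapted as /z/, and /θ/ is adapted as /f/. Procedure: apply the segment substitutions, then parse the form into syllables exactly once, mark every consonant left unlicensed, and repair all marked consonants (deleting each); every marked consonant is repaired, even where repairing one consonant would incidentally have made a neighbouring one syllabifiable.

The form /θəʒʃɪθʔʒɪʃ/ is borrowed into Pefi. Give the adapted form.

Substitution: /θ/ → /f/, /ʒ/ → /z/, giving /fəzʃɪfʔzɪʃ/.
The consonants /ʔ/ cannot be parsed into a legal (C)V(C) syllable (at most one coda consonant is licensed; onsets are limited to one consonant).
Deletion applies to /ʔ/.

fəzʃɪfzɪʃ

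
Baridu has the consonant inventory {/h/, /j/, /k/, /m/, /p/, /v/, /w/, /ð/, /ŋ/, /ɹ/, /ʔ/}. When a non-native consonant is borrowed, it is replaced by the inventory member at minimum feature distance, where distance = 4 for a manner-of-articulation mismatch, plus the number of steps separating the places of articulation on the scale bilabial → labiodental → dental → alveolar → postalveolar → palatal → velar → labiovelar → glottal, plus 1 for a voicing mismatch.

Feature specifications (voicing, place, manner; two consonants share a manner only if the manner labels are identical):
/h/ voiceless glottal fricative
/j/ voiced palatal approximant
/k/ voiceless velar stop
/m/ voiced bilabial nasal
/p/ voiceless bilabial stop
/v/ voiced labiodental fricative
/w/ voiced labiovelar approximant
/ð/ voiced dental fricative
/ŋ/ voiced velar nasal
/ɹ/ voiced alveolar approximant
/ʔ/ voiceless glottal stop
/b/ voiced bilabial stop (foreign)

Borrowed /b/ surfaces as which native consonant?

p

/p/ is closest: same manner (stop), place distance 0 (bilabial→bilabial), voicing differs (+1); total 1. Next closest is /m/ at distance 4.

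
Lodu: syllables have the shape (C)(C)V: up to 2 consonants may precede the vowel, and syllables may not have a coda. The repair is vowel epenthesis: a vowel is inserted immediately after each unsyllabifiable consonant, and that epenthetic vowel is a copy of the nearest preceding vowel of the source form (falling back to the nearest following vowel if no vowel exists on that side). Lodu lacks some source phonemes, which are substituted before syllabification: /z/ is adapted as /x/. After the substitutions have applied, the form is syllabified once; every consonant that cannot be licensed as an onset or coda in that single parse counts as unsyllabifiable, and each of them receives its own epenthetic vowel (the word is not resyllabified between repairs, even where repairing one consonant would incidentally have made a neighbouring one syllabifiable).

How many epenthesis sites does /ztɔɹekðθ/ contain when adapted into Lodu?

After substitution the input is /xtɔɹekðθ/.
The unsyllabifiable consonants are /k/, /ð/, /θ/; each receives one epenthetic vowel.

3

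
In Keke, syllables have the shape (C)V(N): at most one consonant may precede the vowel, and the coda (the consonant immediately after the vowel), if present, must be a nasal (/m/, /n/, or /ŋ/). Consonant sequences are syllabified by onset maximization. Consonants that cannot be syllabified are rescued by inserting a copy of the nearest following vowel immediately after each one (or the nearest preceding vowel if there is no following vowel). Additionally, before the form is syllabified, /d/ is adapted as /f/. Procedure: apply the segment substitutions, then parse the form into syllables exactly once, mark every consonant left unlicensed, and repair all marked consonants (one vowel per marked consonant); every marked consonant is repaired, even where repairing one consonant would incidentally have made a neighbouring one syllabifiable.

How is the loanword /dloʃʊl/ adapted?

foloʃʊlʊ

Substitution: /d/ → /f/, giving /floʃʊl/.
The consonants /f/, /l/ cannot be parsed into a legal (C)V(N) syllable (only a nasal (/m/, /n/, or /ŋ/) is licensed in coda position; onsets are limited to one consonant).
Inserting the epenthetic vowel yields /f/ → /fo/, /l/ → /lʊ/.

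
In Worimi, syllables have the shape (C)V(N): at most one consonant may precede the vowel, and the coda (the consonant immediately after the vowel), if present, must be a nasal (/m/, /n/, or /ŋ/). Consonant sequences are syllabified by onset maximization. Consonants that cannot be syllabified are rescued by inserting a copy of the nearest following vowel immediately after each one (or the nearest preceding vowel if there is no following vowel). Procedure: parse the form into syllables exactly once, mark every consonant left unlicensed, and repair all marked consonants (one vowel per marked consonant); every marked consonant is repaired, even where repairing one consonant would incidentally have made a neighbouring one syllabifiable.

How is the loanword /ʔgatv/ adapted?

Under (C)V(N), the unsyllabifiable consonants are /ʔ/, /t/, /v/ (only a nasal (/m/, /n/, or /ŋ/) is licensed in coda position; onsets are limited to one consonant).
Each unlicensed consonant becomes the onset of a new syllable: /ʔ/ → /ʔa/, /t/ → /ta/, /v/ → /va/.

ʔagatava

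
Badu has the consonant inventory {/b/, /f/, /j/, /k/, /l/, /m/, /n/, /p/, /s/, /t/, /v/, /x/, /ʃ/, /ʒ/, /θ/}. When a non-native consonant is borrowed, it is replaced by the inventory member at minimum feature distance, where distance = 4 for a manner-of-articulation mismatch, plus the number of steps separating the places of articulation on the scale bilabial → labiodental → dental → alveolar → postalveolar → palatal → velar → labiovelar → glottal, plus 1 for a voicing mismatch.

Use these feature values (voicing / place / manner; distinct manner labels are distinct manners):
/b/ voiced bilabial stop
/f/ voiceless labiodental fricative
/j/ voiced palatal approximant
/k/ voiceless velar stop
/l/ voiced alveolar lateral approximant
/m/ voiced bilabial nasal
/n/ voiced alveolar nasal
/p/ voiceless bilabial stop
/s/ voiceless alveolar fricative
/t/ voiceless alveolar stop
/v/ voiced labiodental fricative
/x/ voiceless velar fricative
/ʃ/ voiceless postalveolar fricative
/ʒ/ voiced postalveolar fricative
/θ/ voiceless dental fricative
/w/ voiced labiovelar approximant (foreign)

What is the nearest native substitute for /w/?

j

/j/ is closest: same manner (approximant), place distance 2 (labiovelar→palatal), same voicing; total 2. Next closest is /k/ at distance 6.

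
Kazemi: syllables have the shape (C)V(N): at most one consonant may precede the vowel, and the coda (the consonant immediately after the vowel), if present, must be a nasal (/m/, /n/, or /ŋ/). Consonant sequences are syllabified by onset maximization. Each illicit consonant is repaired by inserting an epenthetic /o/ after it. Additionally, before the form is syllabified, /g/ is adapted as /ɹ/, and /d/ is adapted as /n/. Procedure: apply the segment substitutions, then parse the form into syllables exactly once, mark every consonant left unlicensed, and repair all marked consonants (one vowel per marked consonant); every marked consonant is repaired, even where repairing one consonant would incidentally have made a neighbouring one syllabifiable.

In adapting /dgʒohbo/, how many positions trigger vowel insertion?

3

After substitution the input is /nɹʒohbo/.
The unsyllabifiable consonants are /n/, /ɹ/, /h/; each receives one epenthetic vowel.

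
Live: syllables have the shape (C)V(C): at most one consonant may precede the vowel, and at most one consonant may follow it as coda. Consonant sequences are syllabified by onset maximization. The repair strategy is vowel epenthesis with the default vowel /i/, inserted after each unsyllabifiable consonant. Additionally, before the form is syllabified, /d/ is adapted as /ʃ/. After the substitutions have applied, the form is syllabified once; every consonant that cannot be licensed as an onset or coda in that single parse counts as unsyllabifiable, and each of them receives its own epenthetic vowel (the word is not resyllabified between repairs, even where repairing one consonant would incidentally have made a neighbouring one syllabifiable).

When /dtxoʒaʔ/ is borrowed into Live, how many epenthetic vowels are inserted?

2

After substitution the input is /ʃtxoʒaʔ/.
The unsyllabifiable consonants are /ʃ/, /t/; each receives one epenthetic vowel.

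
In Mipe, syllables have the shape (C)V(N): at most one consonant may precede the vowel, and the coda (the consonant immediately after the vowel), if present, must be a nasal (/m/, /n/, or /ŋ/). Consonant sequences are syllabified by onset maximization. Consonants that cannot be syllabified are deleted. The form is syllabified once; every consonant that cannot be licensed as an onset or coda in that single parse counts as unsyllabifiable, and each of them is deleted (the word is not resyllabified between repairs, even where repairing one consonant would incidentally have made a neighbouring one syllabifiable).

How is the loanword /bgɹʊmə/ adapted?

ɹʊmə

Syllabifying with onset maximization leaves /b/, /g/ stranded (only a nasal (/m/, /n/, or /ŋ/) is licensed in coda position; onsets are limited to one consonant).
Each unlicensed consonant is deleted: /b/, /g/.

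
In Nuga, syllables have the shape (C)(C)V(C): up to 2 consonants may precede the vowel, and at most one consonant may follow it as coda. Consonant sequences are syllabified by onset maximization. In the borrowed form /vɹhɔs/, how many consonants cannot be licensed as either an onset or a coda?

1

Under (C)(C)V(C), the unsyllabifiable consonants are /v/ (at most one coda consonant is licensed; onsets may contain at most 2 consonants).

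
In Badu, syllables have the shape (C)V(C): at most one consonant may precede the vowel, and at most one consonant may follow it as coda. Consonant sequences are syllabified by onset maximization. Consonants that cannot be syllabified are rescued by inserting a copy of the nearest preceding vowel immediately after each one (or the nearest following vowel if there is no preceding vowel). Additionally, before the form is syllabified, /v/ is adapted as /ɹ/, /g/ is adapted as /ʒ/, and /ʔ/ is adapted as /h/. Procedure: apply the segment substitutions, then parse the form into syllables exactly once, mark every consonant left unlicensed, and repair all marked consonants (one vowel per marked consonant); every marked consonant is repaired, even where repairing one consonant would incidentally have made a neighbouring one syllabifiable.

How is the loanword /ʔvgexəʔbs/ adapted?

Substitution: /ʔ/ → /h/, /v/ → /ɹ/, /g/ → /ʒ/, giving /hɹʒexəhbs/.
Syllabifying with onset maximization leaves /h/, /ɹ/, /b/, /s/ stranded (at most one coda consonant is licensed; onsets are limited to one consonant).
Inserting the epenthetic vowel yields /h/ → /he/, /ɹ/ → /ɹe/, /b/ → /bə/, /s/ → /sə/.

heɹeʒexəhbəsə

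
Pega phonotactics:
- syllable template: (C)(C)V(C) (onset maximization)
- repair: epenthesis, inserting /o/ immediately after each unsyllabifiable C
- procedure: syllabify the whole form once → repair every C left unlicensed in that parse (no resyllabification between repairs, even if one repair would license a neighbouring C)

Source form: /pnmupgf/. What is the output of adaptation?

ponmupgofo

Syllabifying with onset maximization leaves /p/, /g/, /f/ stranded (at most one coda consonant is licensed; onsets may contain at most 2 consonants).
Each unlicensed consonant becomes the onset of a new syllable: /p/ → /po/, /g/ → /go/, /f/ → /fo/.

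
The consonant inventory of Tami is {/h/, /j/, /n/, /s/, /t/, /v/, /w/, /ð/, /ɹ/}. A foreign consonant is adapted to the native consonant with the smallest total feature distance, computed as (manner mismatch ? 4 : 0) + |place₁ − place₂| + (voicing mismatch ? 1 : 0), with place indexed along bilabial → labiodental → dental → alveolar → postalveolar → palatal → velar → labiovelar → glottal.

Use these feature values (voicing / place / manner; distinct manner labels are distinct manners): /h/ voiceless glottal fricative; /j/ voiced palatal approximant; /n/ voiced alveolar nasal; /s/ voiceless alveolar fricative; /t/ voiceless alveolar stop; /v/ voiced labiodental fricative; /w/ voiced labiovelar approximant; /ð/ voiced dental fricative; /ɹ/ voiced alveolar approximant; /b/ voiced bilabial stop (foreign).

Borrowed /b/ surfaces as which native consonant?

t

/t/ is closest: same manner (stop), place distance 3 (bilabial→alveolar), voicing differs (+1); total 4. Next closest is /v/ at distance 5.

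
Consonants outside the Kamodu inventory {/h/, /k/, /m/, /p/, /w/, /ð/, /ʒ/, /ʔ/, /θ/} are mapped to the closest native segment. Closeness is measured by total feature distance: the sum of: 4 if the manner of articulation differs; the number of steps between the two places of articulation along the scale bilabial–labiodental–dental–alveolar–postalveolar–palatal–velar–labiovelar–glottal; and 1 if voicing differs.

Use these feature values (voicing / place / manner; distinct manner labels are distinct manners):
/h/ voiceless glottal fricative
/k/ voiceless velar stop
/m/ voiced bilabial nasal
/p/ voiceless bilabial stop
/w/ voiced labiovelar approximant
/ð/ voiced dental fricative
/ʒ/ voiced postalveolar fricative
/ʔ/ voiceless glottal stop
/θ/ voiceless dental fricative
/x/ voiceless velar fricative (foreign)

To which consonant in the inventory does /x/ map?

h

/h/ is closest: same manner (fricative), place distance 2 (velar→glottal), same voicing; total 2. Next closest is /ʒ/ at distance 3.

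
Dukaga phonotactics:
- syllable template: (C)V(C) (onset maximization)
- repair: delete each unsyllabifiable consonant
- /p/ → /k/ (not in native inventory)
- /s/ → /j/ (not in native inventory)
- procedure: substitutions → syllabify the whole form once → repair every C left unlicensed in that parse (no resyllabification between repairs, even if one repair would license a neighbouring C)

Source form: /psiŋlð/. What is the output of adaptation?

jiŋ

Substitution: /p/ → /k/, /s/ → /j/, giving /kjiŋlð/.
Under (C)V(C), the unsyllabifiable consonants are /k/, /l/, /ð/ (at most one coda consonant is licensed; onsets are limited to one consonant).
Each unlicensed consonant is deleted: /k/, /l/, /ð/.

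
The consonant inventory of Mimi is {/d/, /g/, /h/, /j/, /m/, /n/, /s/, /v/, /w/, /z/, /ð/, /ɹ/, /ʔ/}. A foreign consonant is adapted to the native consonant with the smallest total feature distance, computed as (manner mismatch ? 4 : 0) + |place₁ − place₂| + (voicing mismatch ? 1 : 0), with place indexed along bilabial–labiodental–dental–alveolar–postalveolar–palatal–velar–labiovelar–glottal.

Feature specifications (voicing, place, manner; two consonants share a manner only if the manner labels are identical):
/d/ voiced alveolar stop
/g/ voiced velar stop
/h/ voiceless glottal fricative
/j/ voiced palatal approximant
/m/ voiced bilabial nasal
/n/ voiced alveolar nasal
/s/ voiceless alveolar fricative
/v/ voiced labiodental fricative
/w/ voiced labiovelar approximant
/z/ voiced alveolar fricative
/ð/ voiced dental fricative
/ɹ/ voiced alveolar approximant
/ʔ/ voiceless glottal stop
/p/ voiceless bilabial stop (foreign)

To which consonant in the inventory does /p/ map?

d

/d/ is closest: same manner (stop), place distance 3 (bilabial→alveolar), voicing differs (+1); total 4. Next closest is /m/ at distance 5.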